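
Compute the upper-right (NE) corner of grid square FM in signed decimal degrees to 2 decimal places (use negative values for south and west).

40.00, -60.00

Field F=5, M=12: +5·20° lon, +12·10° lat → SW at lon -80°, lat 30°.
Cell spans 20° lon × 10° lat. NE corner is SW corner plus one full cell.
latitude 40.00, longitude -60.00.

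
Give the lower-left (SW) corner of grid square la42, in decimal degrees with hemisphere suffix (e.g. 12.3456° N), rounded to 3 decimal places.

88.000° S, 48.000° E

Field L=11, A=0: +11·20° lon, +0·10° lat → SW at lon 40°, lat -90°.
Square 4, 2: +4·2° lon, +2·1° lat → SW at lon 48°, lat -88°.
latitude 88.000° S, longitude 48.000° E.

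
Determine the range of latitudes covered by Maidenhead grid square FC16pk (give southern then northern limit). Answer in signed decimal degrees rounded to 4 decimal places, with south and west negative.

-63.5833, -63.5417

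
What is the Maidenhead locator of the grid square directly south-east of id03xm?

Longitude subsquare x = 23; +1 → 24, wraps to 0 = a, carry into square.
Longitude square 0; +1 → 1.
Latitude subsquare m = 12; −1 → 11 = l.

ID13al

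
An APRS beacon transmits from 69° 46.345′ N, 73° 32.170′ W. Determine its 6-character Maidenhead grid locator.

FP39fs

Offset from 180°W / 90°S: lon 106.4638°, lat 159.7724°.
Field: lon ⌊106.4638/20⌋ = 5 → F; lat ⌊159.7724/10⌋ = 15 → P.
Square: lon ⌊6.4638/2⌋ = 3; lat ⌊9.7724/1⌋ = 9.
Subsquare: lon ⌊0.4638/0.0833333⌋ = 5 → f; lat ⌊0.7724/0.0416667⌋ = 18 → s.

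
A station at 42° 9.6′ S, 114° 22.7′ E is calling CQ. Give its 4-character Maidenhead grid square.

OE77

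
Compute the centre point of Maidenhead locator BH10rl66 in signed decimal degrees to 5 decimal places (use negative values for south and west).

-19.51458, -156.52917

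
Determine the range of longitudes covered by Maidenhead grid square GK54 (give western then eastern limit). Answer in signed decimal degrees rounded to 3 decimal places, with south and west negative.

-50.000, -48.000

Field G=6, K=10: +6·20° lon, +10·10° lat → SW at lon -60°, lat 10°.
Square 5, 4: +5·2° lon, +4·1° lat → SW at lon -50°, lat 14°.
Cell spans 2° lon × 1° lat.
west -50.000, east -48.000.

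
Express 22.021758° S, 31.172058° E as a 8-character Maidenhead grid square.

KG57ox04

Offset from 180°W / 90°S: lon 211.17206°, lat 67.97824°.
Field: lon ⌊211.17206/20⌋ = 10 → K; lat ⌊67.97824/10⌋ = 6 → G.
Square: lon ⌊11.17206/2⌋ = 5; lat ⌊7.97824/1⌋ = 7.
Subsquare: lon ⌊1.17206/0.0833333⌋ = 14 → o; lat ⌊0.97824/0.0416667⌋ = 23 → x.
Extended square: lon ⌊0.00539/0.00833333⌋ = 0; lat ⌊0.01991/0.00416667⌋ = 4.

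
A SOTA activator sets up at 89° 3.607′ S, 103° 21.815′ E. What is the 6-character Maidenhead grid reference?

OA10qw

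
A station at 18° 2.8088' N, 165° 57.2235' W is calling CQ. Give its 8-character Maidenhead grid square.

AK78ab51

Add 180° to longitude and 90° to latitude: 14.04628, 108.04681.
Field: 14.04628/20 → 0 → A, 108.04681/10 → 10 → K; chars AK.
Square: 14.04628/2 → 7, 8.04681/1 → 8; chars 78.
Subsquare: 0.04628/0.0833333 → 0 → a, 0.04681/0.0416667 → 1 → b; chars ab.
Extended square: 0.04628/0.00833333 → 5, 0.00515/0.00416667 → 1; chars 51.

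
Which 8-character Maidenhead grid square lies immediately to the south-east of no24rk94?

NO24sk03

Longitude extended square 9; +1 → 10, wraps to 0, carry into subsquare.
Longitude subsquare r = 17; +1 → 18 = s.
Latitude extended square 4; −1 → 3.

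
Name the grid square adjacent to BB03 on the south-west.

AB92

Longitude square 0; −1 → -1, wraps to 9, carry into field.
Longitude field B = 1; −1 → 0 = A.
Latitude square 3; −1 → 2.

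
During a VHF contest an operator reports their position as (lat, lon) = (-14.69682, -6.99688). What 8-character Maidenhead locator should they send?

IH65mh02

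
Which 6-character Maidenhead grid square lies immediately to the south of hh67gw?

HH67gv

Latitude subsquare w = 22; −1 → 21 = v.
The longitude characters are unchanged.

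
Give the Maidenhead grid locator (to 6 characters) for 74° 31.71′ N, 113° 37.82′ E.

OQ64tm

Add 180° to longitude and 90° to latitude: 293.6303, 164.5285.
Field: 293.6303/20 → 14 → O, 164.5285/10 → 16 → Q; chars OQ.
Square: 13.6303/2 → 6, 4.5285/1 → 4; chars 64.
Subsquare: 1.6303/0.0833333 → 19 → t, 0.5285/0.0416667 → 12 → m; chars tm.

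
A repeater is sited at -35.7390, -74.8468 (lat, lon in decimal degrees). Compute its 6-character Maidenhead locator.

FF24ng

Add 180° to longitude and 90° to latitude: 105.1532, 54.2610.
Field: 105.1532/20 → 5 → F, 54.2610/10 → 5 → F; chars FF.
Square: 5.1532/2 → 2, 4.2610/1 → 4; chars 24.
Subsquare: 1.1532/0.0833333 → 13 → n, 0.2610/0.0416667 → 6 → g; chars ng.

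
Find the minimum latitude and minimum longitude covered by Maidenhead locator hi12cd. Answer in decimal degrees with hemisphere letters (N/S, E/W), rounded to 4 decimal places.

Field H=7, I=8: +7·20° lon, +8·10° lat → SW at lon -40°, lat -10°.
Square 1, 2: +1·2° lon, +2·1° lat → SW at lon -38°, lat -8°.
Subsquare c=2, d=3: +2·0.0833333° lon, +3·0.0416667° lat → SW at lon -37.8333°, lat -7.875°.
latitude 7.8750° S, longitude 37.8333° W.

7.8750° S, 37.8333° W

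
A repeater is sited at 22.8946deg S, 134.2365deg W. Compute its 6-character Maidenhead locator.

Offset from 180°W / 90°S: lon 45.7635°, lat 67.1054°.
Field (20°×10°, letters A–R): 45.7635/20 → 2 → C, 67.1054/10 → 6 → G; chars CG.
Square (2°×1°, digits 0–9): 5.7635/2 → 2, 7.1054/1 → 7; chars 27.
Subsquare (5′×2.5′, letters a–x): 1.7635/0.0833333 → 21 → v, 0.1054/0.0416667 → 2 → c; chars vc.

CG27vc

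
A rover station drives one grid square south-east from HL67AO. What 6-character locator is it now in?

HL67bn

Longitude subsquare a = 0; +1 → 1 = b.
Latitude subsquare o = 14; −1 → 13 = n.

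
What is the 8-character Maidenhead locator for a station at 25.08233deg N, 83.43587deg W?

EL85gb79

Offset from 180°W / 90°S: lon 96.56413°, lat 115.08233°.
Field: lon ⌊96.56413/20⌋ = 4 → E; lat ⌊115.08233/10⌋ = 11 → L.
Square: lon ⌊16.56413/2⌋ = 8; lat ⌊5.08233/1⌋ = 5.
Subsquare: lon ⌊0.56413/0.0833333⌋ = 6 → g; lat ⌊0.08233/0.0416667⌋ = 1 → b.
Extended square: lon ⌊0.06413/0.00833333⌋ = 7; lat ⌊0.04066/0.00416667⌋ = 9.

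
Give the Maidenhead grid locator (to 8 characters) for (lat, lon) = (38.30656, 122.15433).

PM18bh83

Shift to the Maidenhead origin (180°W, 90°S): lon 302.15433, lat 128.30656.
Field: lon ⌊302.15433/20⌋ = 15 → P; lat ⌊128.30656/10⌋ = 12 → M.
Square: lon ⌊2.15433/2⌋ = 1; lat ⌊8.30656/1⌋ = 8.
Subsquare: lon ⌊0.15433/0.0833333⌋ = 1 → b; lat ⌊0.30656/0.0416667⌋ = 7 → h.
Extended square: lon ⌊0.07100/0.00833333⌋ = 8; lat ⌊0.01489/0.00416667⌋ = 3.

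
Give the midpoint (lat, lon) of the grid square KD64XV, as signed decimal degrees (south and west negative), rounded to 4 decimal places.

-55.1042, 33.9583

Field K=10, D=3: +10·20° lon, +3·10° lat → SW at lon 20°, lat -60°.
Square 6, 4: +6·2° lon, +4·1° lat → SW at lon 32°, lat -56°.
Subsquare x=23, v=21: +23·0.0833333° lon, +21·0.0416667° lat → SW at lon 33.9167°, lat -55.125°.
Cell spans 0.0833333° lon × 0.0416667° lat. Centre is SW corner plus half of each.
latitude -55.1042, longitude 33.9583.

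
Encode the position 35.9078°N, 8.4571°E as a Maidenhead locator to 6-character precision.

JM45fv

Offset from 180°W / 90°S: lon 188.4571°, lat 125.9078°.
Field (20°×10°, letters A–R): lon ⌊188.4571/20⌋ = 9 → J; lat ⌊125.9078/10⌋ = 12 → M.
Square (2°×1°, digits 0–9): lon ⌊8.4571/2⌋ = 4; lat ⌊5.9078/1⌋ = 5.
Subsquare (5′×2.5′, letters a–x): lon ⌊0.4571/0.0833333⌋ = 5 → f; lat ⌊0.9078/0.0416667⌋ = 21 → v.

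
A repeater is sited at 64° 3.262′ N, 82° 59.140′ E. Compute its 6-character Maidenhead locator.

NP14lb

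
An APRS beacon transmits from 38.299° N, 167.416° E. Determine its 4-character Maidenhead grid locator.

Add 180° to longitude and 90° to latitude: 347.42, 128.30.
Field: lon ⌊347.42/20⌋ = 17 → R; lat ⌊128.30/10⌋ = 12 → M.
Square: lon ⌊7.42/2⌋ = 3; lat ⌊8.30/1⌋ = 8.

RM38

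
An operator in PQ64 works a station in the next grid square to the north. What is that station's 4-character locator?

PQ65

Latitude square 4; +1 → 5.
The longitude characters are unchanged.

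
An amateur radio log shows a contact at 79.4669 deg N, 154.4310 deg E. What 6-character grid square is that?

QQ79fl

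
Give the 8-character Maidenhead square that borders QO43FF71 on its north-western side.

QO43ff62

Longitude extended square 7; −1 → 6.
Latitude extended square 1; +1 → 2.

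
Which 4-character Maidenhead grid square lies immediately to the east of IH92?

JH02

Longitude square 9; +1 → 10, wraps to 0, carry into field.
Longitude field I = 8; +1 → 9 = J.
The latitude characters are unchanged.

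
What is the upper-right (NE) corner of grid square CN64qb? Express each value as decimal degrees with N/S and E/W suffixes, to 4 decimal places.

44.0833° N, 126.5833° W

Field C=2, N=13: +2·20° lon, +13·10° lat → SW at lon -140°, lat 40°.
Square 6, 4: +6·2° lon, +4·1° lat → SW at lon -128°, lat 44°.
Subsquare q=16, b=1: +16·0.0833333° lon, +1·0.0416667° lat → SW at lon -126.667°, lat 44.0417°.
Cell spans 0.0833333° lon × 0.0416667° lat. NE corner is SW corner plus one full cell.
latitude 44.0833° N, longitude 126.5833° W.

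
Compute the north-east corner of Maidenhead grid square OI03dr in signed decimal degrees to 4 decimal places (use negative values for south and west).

-6.2500, 100.3333

Field O=14, I=8: +14·20° lon, +8·10° lat → SW at lon 100°, lat -10°.
Square 0, 3: +0·2° lon, +3·1° lat → SW at lon 100°, lat -7°.
Subsquare d=3, r=17: +3·0.0833333° lon, +17·0.0416667° lat → SW at lon 100.25°, lat -6.29167°.
Cell spans 0.0833333° lon × 0.0416667° lat. NE corner is SW corner plus one full cell.
latitude -6.2500, longitude 100.3333.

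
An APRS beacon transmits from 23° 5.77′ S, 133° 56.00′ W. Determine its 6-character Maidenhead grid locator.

Shift to the Maidenhead origin (180°W, 90°S): lon 46.0667, lat 66.9038.
Field: lon ⌊46.0667/20⌋ = 2 → C; lat ⌊66.9038/10⌋ = 6 → G.
Square: lon ⌊6.0667/2⌋ = 3; lat ⌊6.9038/1⌋ = 6.
Subsquare: lon ⌊0.0667/0.0833333⌋ = 0 → a; lat ⌊0.9038/0.0416667⌋ = 21 → v.

CG36av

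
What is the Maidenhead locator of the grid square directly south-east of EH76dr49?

EH76dr58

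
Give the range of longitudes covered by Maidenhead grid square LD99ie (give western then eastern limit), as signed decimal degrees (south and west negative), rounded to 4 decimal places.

Field L=11, D=3: +11·20° lon, +3·10° lat → SW at lon 40°, lat -60°.
Square 9, 9: +9·2° lon, +9·1° lat → SW at lon 58°, lat -51°.
Subsquare i=8, e=4: +8·0.0833333° lon, +4·0.0416667° lat → SW at lon 58.6667°, lat -50.8333°.
Cell spans 0.0833333° lon × 0.0416667° lat.
west 58.6667, east 58.7500.

58.6667, 58.7500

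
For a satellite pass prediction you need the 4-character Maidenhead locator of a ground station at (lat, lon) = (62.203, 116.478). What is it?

OP82

Shift to the Maidenhead origin (180°W, 90°S): lon 296.48, lat 152.20.
Field (20°×10°, letters A–R): lon ⌊296.48/20⌋ = 14 → O; lat ⌊152.20/10⌋ = 15 → P.
Square (2°×1°, digits 0–9): lon ⌊16.48/2⌋ = 8; lat ⌊2.20/1⌋ = 2.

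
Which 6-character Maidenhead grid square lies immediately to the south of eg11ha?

Latitude subsquare a = 0; −1 → -1, wraps to 23 = x, carry into square.
Latitude square 1; −1 → 0.
The longitude characters are unchanged.

EG10hx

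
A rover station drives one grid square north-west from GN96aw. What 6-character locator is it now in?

Longitude subsquare a = 0; −1 → -1, wraps to 23 = x, carry into square.
Longitude square 9; −1 → 8.
Latitude subsquare w = 22; +1 → 23 = x.

GN86xx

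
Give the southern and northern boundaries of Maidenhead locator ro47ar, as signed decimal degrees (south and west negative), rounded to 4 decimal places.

57.7083, 57.7500

Field R=17, O=14: +17·20° lon, +14·10° lat → SW at lon 160°, lat 50°.
Square 4, 7: +4·2° lon, +7·1° lat → SW at lon 168°, lat 57°.
Subsquare a=0, r=17: +0·0.0833333° lon, +17·0.0416667° lat → SW at lon 168°, lat 57.7083°.
Cell spans 0.0833333° lon × 0.0416667° lat.
south 57.7083, north 57.7500.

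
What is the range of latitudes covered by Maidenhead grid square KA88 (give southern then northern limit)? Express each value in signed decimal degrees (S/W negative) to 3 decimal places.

-82.000, -81.000

Field K=10, A=0: +10·20° lon, +0·10° lat → SW at lon 20°, lat -90°.
Square 8, 8: +8·2° lon, +8·1° lat → SW at lon 36°, lat -82°.
Cell spans 2° lon × 1° lat.
south -82.000, north -81.000.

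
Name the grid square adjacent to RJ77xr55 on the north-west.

RJ77xr46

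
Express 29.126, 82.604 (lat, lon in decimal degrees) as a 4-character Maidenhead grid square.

NL19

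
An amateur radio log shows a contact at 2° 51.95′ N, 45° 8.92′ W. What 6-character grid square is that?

Add 180° to longitude and 90° to latitude: 134.8513, 92.8658.
Field: lon ⌊134.8513/20⌋ = 6 → G; lat ⌊92.8658/10⌋ = 9 → J.
Square: lon ⌊14.8513/2⌋ = 7; lat ⌊2.8658/1⌋ = 2.
Subsquare: lon ⌊0.8513/0.0833333⌋ = 10 → k; lat ⌊0.8658/0.0416667⌋ = 20 → u.

GJ72ku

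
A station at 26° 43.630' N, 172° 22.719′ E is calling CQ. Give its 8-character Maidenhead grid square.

RL66er54

Shift to the Maidenhead origin (180°W, 90°S): lon 352.37865, lat 116.72717.
Field: lon ⌊352.37865/20⌋ = 17 → R; lat ⌊116.72717/10⌋ = 11 → L.
Square: lon ⌊12.37865/2⌋ = 6; lat ⌊6.72717/1⌋ = 6.
Subsquare: lon ⌊0.37865/0.0833333⌋ = 4 → e; lat ⌊0.72717/0.0416667⌋ = 17 → r.
Extended square: lon ⌊0.04532/0.00833333⌋ = 5; lat ⌊0.01883/0.00416667⌋ = 4.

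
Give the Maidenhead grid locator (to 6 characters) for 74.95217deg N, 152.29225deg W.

Shift to the Maidenhead origin (180°W, 90°S): lon 27.7078, lat 164.9522.
Field: lon ⌊27.7078/20⌋ = 1 → B; lat ⌊164.9522/10⌋ = 16 → Q.
Square: lon ⌊7.7078/2⌋ = 3; lat ⌊4.9522/1⌋ = 4.
Subsquare: lon ⌊1.7078/0.0833333⌋ = 20 → u; lat ⌊0.9522/0.0416667⌋ = 22 → w.

BQ34uw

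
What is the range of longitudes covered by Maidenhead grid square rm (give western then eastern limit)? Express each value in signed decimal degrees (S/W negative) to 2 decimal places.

160.00, 180.00

Field R=17, M=12: +17·20° lon, +12·10° lat → SW at lon 160°, lat 30°.
Cell spans 20° lon × 10° lat.
west 160.00, east 180.00.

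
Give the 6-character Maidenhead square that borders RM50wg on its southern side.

RM50wf

Latitude subsquare g = 6; −1 → 5 = f.
The longitude characters are unchanged.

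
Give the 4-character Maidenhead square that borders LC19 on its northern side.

LD10

Latitude square 9; +1 → 10, wraps to 0, carry into field.
Latitude field C = 2; +1 → 3 = D.
The longitude characters are unchanged.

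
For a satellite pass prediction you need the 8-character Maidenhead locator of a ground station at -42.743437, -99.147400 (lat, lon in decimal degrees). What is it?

EE07kg21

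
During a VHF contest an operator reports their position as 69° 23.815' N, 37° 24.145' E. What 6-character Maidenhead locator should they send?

KP89qj

Add 180° to longitude and 90° to latitude: 217.4024, 159.3969.
Field (20°×10°, letters A–R): 217.4024/20 → 10 → K, 159.3969/10 → 15 → P; chars KP.
Square (2°×1°, digits 0–9): 17.4024/2 → 8, 9.3969/1 → 9; chars 89.
Subsquare (5′×2.5′, letters a–x): 1.4024/0.0833333 → 16 → q, 0.3969/0.0416667 → 9 → j; chars qj.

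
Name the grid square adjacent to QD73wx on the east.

Longitude subsquare w = 22; +1 → 23 = x.
The latitude characters are unchanged.

QD73xx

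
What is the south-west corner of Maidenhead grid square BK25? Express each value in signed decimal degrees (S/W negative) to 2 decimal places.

15.00, -156.00

Field B=1, K=10: +1·20° lon, +10·10° lat → SW at lon -160°, lat 10°.
Square 2, 5: +2·2° lon, +5·1° lat → SW at lon -156°, lat 15°.
latitude 15.00, longitude -156.00.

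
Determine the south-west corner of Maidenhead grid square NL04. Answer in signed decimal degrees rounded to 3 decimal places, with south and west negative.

Field N=13, L=11: +13·20° lon, +11·10° lat → SW at lon 80°, lat 20°.
Square 0, 4: +0·2° lon, +4·1° lat → SW at lon 80°, lat 24°.
latitude 24.000, longitude 80.000.

24.000, 80.000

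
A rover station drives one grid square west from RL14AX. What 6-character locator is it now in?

Longitude subsquare a = 0; −1 → -1, wraps to 23 = x, carry into square.
Longitude square 1; −1 → 0.
The latitude characters are unchanged.

RL04xx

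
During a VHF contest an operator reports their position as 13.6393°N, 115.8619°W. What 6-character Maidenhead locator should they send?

DK23bp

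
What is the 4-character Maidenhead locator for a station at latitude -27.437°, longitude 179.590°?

RG92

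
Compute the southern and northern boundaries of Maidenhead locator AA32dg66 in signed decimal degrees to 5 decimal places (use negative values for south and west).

Field A=0, A=0: +0·20° lon, +0·10° lat → SW at lon -180°, lat -90°.
Square 3, 2: +3·2° lon, +2·1° lat → SW at lon -174°, lat -88°.
Subsquare d=3, g=6: +3·0.0833333° lon, +6·0.0416667° lat → SW at lon -173.75°, lat -87.75°.
Extended square 6, 6: +6·0.00833333° lon, +6·0.00416667° lat → SW at lon -173.7°, lat -87.725°.
Cell spans 0.00833333° lon × 0.00416667° lat.
south -87.72500, north -87.72083.

-87.72500, -87.72083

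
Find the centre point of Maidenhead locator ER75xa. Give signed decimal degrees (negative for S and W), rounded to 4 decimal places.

85.0208, -84.0417

Field E=4, R=17: +4·20° lon, +17·10° lat → SW at lon -100°, lat 80°.
Square 7, 5: +7·2° lon, +5·1° lat → SW at lon -86°, lat 85°.
Subsquare x=23, a=0: +23·0.0833333° lon, +0·0.0416667° lat → SW at lon -84.0833°, lat 85°.
Cell spans 0.0833333° lon × 0.0416667° lat. Centre is SW corner plus half of each.
latitude 85.0208, longitude -84.0417.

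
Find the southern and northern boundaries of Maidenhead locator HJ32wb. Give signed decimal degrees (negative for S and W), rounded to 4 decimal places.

2.0417, 2.0833

Field H=7, J=9: +7·20° lon, +9·10° lat → SW at lon -40°, lat 0°.
Square 3, 2: +3·2° lon, +2·1° lat → SW at lon -34°, lat 2°.
Subsquare w=22, b=1: +22·0.0833333° lon, +1·0.0416667° lat → SW at lon -32.1667°, lat 2.04167°.
Cell spans 0.0833333° lon × 0.0416667° lat.
south 2.0417, north 2.0833.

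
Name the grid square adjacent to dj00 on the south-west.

Longitude square 0; −1 → -1, wraps to 9, carry into field.
Longitude field D = 3; −1 → 2 = C.
Latitude square 0; −1 → -1, wraps to 9, carry into field.
Latitude field J = 9; −1 → 8 = I.

CI99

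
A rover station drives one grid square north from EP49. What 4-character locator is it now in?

EQ40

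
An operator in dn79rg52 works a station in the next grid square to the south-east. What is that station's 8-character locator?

DN79rg61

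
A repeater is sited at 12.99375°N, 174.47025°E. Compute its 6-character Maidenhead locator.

RK72fx

Shift to the Maidenhead origin (180°W, 90°S): lon 354.4702, lat 102.9938.
Field (20°×10°, letters A–R): lon ⌊354.4702/20⌋ = 17 → R; lat ⌊102.9938/10⌋ = 10 → K.
Square (2°×1°, digits 0–9): lon ⌊14.4702/2⌋ = 7; lat ⌊2.9938/1⌋ = 2.
Subsquare (5′×2.5′, letters a–x): lon ⌊0.4702/0.0833333⌋ = 5 → f; lat ⌊0.9938/0.0416667⌋ = 23 → x.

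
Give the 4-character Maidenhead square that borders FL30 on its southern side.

FK39

Latitude square 0; −1 → -1, wraps to 9, carry into field.
Latitude field L = 11; −1 → 10 = K.
The longitude characters are unchanged.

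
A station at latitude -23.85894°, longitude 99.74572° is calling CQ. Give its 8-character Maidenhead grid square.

NG96ud93

Offset from 180°W / 90°S: lon 279.74572°, lat 66.14106°.
Field (20°×10°, letters A–R): lon ⌊279.74572/20⌋ = 13 → N; lat ⌊66.14106/10⌋ = 6 → G.
Square (2°×1°, digits 0–9): lon ⌊19.74572/2⌋ = 9; lat ⌊6.14106/1⌋ = 6.
Subsquare (5′×2.5′, letters a–x): lon ⌊1.74572/0.0833333⌋ = 20 → u; lat ⌊0.14106/0.0416667⌋ = 3 → d.
Extended square (30″×15″, digits 0–9): lon ⌊0.07905/0.00833333⌋ = 9; lat ⌊0.01606/0.00416667⌋ = 3.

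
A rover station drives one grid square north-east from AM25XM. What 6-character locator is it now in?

AM35an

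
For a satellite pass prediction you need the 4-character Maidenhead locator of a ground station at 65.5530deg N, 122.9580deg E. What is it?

PP15

Add 180° to longitude and 90° to latitude: 302.96, 155.55.
Field (20°×10°, letters A–R): lon ⌊302.96/20⌋ = 15 → P; lat ⌊155.55/10⌋ = 15 → P.
Square (2°×1°, digits 0–9): lon ⌊2.96/2⌋ = 1; lat ⌊5.55/1⌋ = 5.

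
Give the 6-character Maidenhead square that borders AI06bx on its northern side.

Latitude subsquare x = 23; +1 → 24, wraps to 0 = a, carry into square.
Latitude square 6; +1 → 7.
The longitude characters are unchanged.

AI07ba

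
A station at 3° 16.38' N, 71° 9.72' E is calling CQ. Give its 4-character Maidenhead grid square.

MJ53

Shift to the Maidenhead origin (180°W, 90°S): lon 251.16, lat 93.27.
Field: lon ⌊251.16/20⌋ = 12 → M; lat ⌊93.27/10⌋ = 9 → J.
Square: lon ⌊11.16/2⌋ = 5; lat ⌊3.27/1⌋ = 3.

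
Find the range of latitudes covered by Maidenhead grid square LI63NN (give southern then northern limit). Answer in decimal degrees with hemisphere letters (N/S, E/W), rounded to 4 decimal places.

6.4583° S, 6.4167° S

Field L=11, I=8: +11·20° lon, +8·10° lat → SW at lon 40°, lat -10°.
Square 6, 3: +6·2° lon, +3·1° lat → SW at lon 52°, lat -7°.
Subsquare n=13, n=13: +13·0.0833333° lon, +13·0.0416667° lat → SW at lon 53.0833°, lat -6.45833°.
Cell spans 0.0833333° lon × 0.0416667° lat.
south 6.4583° S, north 6.4167° S.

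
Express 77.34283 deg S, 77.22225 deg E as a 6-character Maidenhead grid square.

Add 180° to longitude and 90° to latitude: 257.2223, 12.6572.
Field (20°×10°, letters A–R): lon ⌊257.2223/20⌋ = 12 → M; lat ⌊12.6572/10⌋ = 1 → B.
Square (2°×1°, digits 0–9): lon ⌊17.2223/2⌋ = 8; lat ⌊2.6572/1⌋ = 2.
Subsquare (5′×2.5′, letters a–x): lon ⌊1.2223/0.0833333⌋ = 14 → o; lat ⌊0.6572/0.0416667⌋ = 15 → p.

MB82op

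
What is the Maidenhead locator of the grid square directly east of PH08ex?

PH08fx

Longitude subsquare e = 4; +1 → 5 = f.
The latitude characters are unchanged.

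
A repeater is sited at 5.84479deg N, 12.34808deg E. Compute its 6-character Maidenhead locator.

Shift to the Maidenhead origin (180°W, 90°S): lon 192.3481, lat 95.8448.
Field (20°×10°, letters A–R): lon ⌊192.3481/20⌋ = 9 → J; lat ⌊95.8448/10⌋ = 9 → J.
Square (2°×1°, digits 0–9): lon ⌊12.3481/2⌋ = 6; lat ⌊5.8448/1⌋ = 5.
Subsquare (5′×2.5′, letters a–x): lon ⌊0.3481/0.0833333⌋ = 4 → e; lat ⌊0.8448/0.0416667⌋ = 20 → u.

JJ65eu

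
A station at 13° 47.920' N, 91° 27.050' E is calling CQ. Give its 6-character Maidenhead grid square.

NK53rt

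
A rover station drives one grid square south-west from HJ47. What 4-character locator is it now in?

HJ36

Longitude square 4; −1 → 3.
Latitude square 7; −1 → 6.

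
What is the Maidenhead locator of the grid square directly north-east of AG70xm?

AG80an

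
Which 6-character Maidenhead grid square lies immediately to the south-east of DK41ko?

Longitude subsquare k = 10; +1 → 11 = l.
Latitude subsquare o = 14; −1 → 13 = n.

DK41ln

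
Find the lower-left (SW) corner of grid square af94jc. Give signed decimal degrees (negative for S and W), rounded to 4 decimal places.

-35.9167, -161.2500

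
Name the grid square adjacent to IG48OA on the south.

IG47ox

Latitude subsquare a = 0; −1 → -1, wraps to 23 = x, carry into square.
Latitude square 8; −1 → 7.
The longitude characters are unchanged.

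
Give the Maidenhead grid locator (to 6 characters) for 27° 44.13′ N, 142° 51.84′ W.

Shift to the Maidenhead origin (180°W, 90°S): lon 37.1360, lat 117.7355.
Field (20°×10°, letters A–R): lon ⌊37.1360/20⌋ = 1 → B; lat ⌊117.7355/10⌋ = 11 → L.
Square (2°×1°, digits 0–9): lon ⌊17.1360/2⌋ = 8; lat ⌊7.7355/1⌋ = 7.
Subsquare (5′×2.5′, letters a–x): lon ⌊1.1360/0.0833333⌋ = 13 → n; lat ⌊0.7355/0.0416667⌋ = 17 → r.

BL87nr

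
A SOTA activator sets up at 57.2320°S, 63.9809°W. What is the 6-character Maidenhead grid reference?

Shift to the Maidenhead origin (180°W, 90°S): lon 116.0191, lat 32.7680.
Field: lon ⌊116.0191/20⌋ = 5 → F; lat ⌊32.7680/10⌋ = 3 → D.
Square: lon ⌊16.0191/2⌋ = 8; lat ⌊2.7680/1⌋ = 2.
Subsquare: lon ⌊0.0191/0.0833333⌋ = 0 → a; lat ⌊0.7680/0.0416667⌋ = 18 → s.

FD82as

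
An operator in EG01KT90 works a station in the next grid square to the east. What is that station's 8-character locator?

EG01lt00

Longitude extended square 9; +1 → 10, wraps to 0, carry into subsquare.
Longitude subsquare k = 10; +1 → 11 = l.
The latitude characters are unchanged.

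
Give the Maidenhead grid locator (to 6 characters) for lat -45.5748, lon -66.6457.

FE64qk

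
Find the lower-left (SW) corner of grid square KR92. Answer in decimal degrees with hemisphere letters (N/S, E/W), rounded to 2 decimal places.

82.00° N, 38.00° E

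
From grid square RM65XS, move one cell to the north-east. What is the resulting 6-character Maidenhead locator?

Longitude subsquare x = 23; +1 → 24, wraps to 0 = a, carry into square.
Longitude square 6; +1 → 7.
Latitude subsquare s = 18; +1 → 19 = t.

RM75at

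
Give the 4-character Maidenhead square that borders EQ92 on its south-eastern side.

FQ01

Longitude square 9; +1 → 10, wraps to 0, carry into field.
Longitude field E = 4; +1 → 5 = F.
Latitude square 2; −1 → 1.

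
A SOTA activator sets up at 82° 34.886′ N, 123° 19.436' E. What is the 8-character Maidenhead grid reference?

PR12pn89

Add 180° to longitude and 90° to latitude: 303.32393, 172.58143.
Field: 303.32393/20 → 15 → P, 172.58143/10 → 17 → R; chars PR.
Square: 3.32393/2 → 1, 2.58143/1 → 2; chars 12.
Subsquare: 1.32393/0.0833333 → 15 → p, 0.58143/0.0416667 → 13 → n; chars pn.
Extended square: 0.07393/0.00833333 → 8, 0.03977/0.00416667 → 9; chars 89.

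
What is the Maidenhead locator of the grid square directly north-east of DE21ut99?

Longitude extended square 9; +1 → 10, wraps to 0, carry into subsquare.
Longitude subsquare u = 20; +1 → 21 = v.
Latitude extended square 9; +1 → 10, wraps to 0, carry into subsquare.
Latitude subsquare t = 19; +1 → 20 = u.

DE21vu00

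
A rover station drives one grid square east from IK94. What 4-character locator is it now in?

JK04

Longitude square 9; +1 → 10, wraps to 0, carry into field.
Longitude field I = 8; +1 → 9 = J.
The latitude characters are unchanged.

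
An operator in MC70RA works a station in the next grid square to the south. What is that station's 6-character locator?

Latitude subsquare a = 0; −1 → -1, wraps to 23 = x, carry into square.
Latitude square 0; −1 → -1, wraps to 9, carry into field.
Latitude field C = 2; −1 → 1 = B.
The longitude characters are unchanged.

MB79rx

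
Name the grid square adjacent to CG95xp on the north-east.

DG05aq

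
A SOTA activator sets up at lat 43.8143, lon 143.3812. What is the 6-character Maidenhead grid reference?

Offset from 180°W / 90°S: lon 323.3812°, lat 133.8143°.
Field (20°×10°, letters A–R): lon ⌊323.3812/20⌋ = 16 → Q; lat ⌊133.8143/10⌋ = 13 → N.
Square (2°×1°, digits 0–9): lon ⌊3.3812/2⌋ = 1; lat ⌊3.8143/1⌋ = 3.
Subsquare (5′×2.5′, letters a–x): lon ⌊1.3812/0.0833333⌋ = 16 → q; lat ⌊0.8143/0.0416667⌋ = 19 → t.

QN13qt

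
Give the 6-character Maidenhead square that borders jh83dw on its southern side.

JH83dv

Latitude subsquare w = 22; −1 → 21 = v.
The longitude characters are unchanged.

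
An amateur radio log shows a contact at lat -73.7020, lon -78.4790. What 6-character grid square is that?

FB06sh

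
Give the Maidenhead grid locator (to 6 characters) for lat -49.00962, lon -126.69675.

Shift to the Maidenhead origin (180°W, 90°S): lon 53.3033, lat 40.9904.
Field: 53.3033/20 → 2 → C, 40.9904/10 → 4 → E; chars CE.
Square: 13.3033/2 → 6, 0.9904/1 → 0; chars 60.
Subsquare: 1.3033/0.0833333 → 15 → p, 0.9904/0.0416667 → 23 → x; chars px.

CE60px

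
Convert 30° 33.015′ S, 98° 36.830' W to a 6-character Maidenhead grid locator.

EF09qk

Offset from 180°W / 90°S: lon 81.3862°, lat 59.4498°.
Field (20°×10°, letters A–R): 81.3862/20 → 4 → E, 59.4498/10 → 5 → F; chars EF.
Square (2°×1°, digits 0–9): 1.3862/2 → 0, 9.4498/1 → 9; chars 09.
Subsquare (5′×2.5′, letters a–x): 1.3862/0.0833333 → 16 → q, 0.4498/0.0416667 → 10 → k; chars qk.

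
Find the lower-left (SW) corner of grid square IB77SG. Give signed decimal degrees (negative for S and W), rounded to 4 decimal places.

-72.7500, -4.5000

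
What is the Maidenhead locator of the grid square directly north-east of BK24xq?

BK34ar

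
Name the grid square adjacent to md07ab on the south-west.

LD97xa

Longitude subsquare a = 0; −1 → -1, wraps to 23 = x, carry into square.
Longitude square 0; −1 → -1, wraps to 9, carry into field.
Longitude field M = 12; −1 → 11 = L.
Latitude subsquare b = 1; −1 → 0 = a.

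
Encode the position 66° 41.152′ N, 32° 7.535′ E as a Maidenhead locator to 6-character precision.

KP66bq

Offset from 180°W / 90°S: lon 212.1256°, lat 156.6859°.
Field (20°×10°, letters A–R): lon ⌊212.1256/20⌋ = 10 → K; lat ⌊156.6859/10⌋ = 15 → P.
Square (2°×1°, digits 0–9): lon ⌊12.1256/2⌋ = 6; lat ⌊6.6859/1⌋ = 6.
Subsquare (5′×2.5′, letters a–x): lon ⌊0.1256/0.0833333⌋ = 1 → b; lat ⌊0.6859/0.0416667⌋ = 16 → q.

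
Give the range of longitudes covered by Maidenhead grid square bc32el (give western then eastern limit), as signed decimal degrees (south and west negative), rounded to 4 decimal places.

-153.6667, -153.5833

Field B=1, C=2: +1·20° lon, +2·10° lat → SW at lon -160°, lat -70°.
Square 3, 2: +3·2° lon, +2·1° lat → SW at lon -154°, lat -68°.
Subsquare e=4, l=11: +4·0.0833333° lon, +11·0.0416667° lat → SW at lon -153.667°, lat -67.5417°.
Cell spans 0.0833333° lon × 0.0416667° lat.
west -153.6667, east -153.5833.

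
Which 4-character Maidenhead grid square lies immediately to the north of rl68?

Latitude square 8; +1 → 9.
The longitude characters are unchanged.

RL69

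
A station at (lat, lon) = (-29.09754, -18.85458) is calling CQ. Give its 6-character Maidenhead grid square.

IG00nv

Add 180° to longitude and 90° to latitude: 161.1454, 60.9025.
Field: lon ⌊161.1454/20⌋ = 8 → I; lat ⌊60.9025/10⌋ = 6 → G.
Square: lon ⌊1.1454/2⌋ = 0; lat ⌊0.9025/1⌋ = 0.
Subsquare: lon ⌊1.1454/0.0833333⌋ = 13 → n; lat ⌊0.9025/0.0416667⌋ = 21 → v.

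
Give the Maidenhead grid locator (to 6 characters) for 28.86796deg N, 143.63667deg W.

Shift to the Maidenhead origin (180°W, 90°S): lon 36.3633, lat 118.8680.
Field: 36.3633/20 → 1 → B, 118.8680/10 → 11 → L; chars BL.
Square: 16.3633/2 → 8, 8.8680/1 → 8; chars 88.
Subsquare: 0.3633/0.0833333 → 4 → e, 0.8680/0.0416667 → 20 → u; chars eu.

BL88eu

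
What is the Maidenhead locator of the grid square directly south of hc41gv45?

HC41gv44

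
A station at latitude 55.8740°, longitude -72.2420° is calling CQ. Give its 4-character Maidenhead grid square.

FO35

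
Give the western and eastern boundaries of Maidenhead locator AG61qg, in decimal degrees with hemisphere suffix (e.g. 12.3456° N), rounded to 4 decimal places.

Field A=0, G=6: +0·20° lon, +6·10° lat → SW at lon -180°, lat -30°.
Square 6, 1: +6·2° lon, +1·1° lat → SW at lon -168°, lat -29°.
Subsquare q=16, g=6: +16·0.0833333° lon, +6·0.0416667° lat → SW at lon -166.667°, lat -28.75°.
Cell spans 0.0833333° lon × 0.0416667° lat.
west 166.6667° W, east 166.5833° W.

166.6667° W, 166.5833° W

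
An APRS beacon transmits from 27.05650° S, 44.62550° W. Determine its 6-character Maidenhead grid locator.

GG72qw

Shift to the Maidenhead origin (180°W, 90°S): lon 135.3745, lat 62.9435.
Field: 135.3745/20 → 6 → G, 62.9435/10 → 6 → G; chars GG.
Square: 15.3745/2 → 7, 2.9435/1 → 2; chars 72.
Subsquare: 1.3745/0.0833333 → 16 → q, 0.9435/0.0416667 → 22 → w; chars qw.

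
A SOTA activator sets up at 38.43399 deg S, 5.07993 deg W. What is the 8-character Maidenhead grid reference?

Shift to the Maidenhead origin (180°W, 90°S): lon 174.92007, lat 51.56601.
Field: 174.92007/20 → 8 → I, 51.56601/10 → 5 → F; chars IF.
Square: 14.92007/2 → 7, 1.56601/1 → 1; chars 71.
Subsquare: 0.92007/0.0833333 → 11 → l, 0.56601/0.0416667 → 13 → n; chars ln.
Extended square: 0.00340/0.00833333 → 0, 0.02434/0.00416667 → 5; chars 05.

IF71ln05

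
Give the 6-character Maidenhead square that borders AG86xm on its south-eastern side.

Longitude subsquare x = 23; +1 → 24, wraps to 0 = a, carry into square.
Longitude square 8; +1 → 9.
Latitude subsquare m = 12; −1 → 11 = l.

AG96al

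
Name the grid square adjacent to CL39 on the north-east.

Longitude square 3; +1 → 4.
Latitude square 9; +1 → 10, wraps to 0, carry into field.
Latitude field L = 11; +1 → 12 = M.

CM40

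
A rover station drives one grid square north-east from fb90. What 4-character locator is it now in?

GB01

Longitude square 9; +1 → 10, wraps to 0, carry into field.
Longitude field F = 5; +1 → 6 = G.
Latitude square 0; +1 → 1.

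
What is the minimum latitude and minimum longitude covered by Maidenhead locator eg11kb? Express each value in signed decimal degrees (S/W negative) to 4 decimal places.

-28.9583, -97.1667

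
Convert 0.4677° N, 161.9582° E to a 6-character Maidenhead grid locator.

RJ00xl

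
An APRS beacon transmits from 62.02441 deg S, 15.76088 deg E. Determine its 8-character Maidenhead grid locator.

Add 180° to longitude and 90° to latitude: 195.76088, 27.97559.
Field: 195.76088/20 → 9 → J, 27.97559/10 → 2 → C; chars JC.
Square: 15.76088/2 → 7, 7.97559/1 → 7; chars 77.
Subsquare: 1.76088/0.0833333 → 21 → v, 0.97559/0.0416667 → 23 → x; chars vx.
Extended square: 0.01088/0.00833333 → 1, 0.01726/0.00416667 → 4; chars 14.

JC77vx14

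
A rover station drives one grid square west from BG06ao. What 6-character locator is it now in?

Longitude subsquare a = 0; −1 → -1, wraps to 23 = x, carry into square.
Longitude square 0; −1 → -1, wraps to 9, carry into field.
Longitude field B = 1; −1 → 0 = A.
The latitude characters are unchanged.

AG96xo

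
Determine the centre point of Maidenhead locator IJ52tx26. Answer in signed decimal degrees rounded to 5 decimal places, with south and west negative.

Field I=8, J=9: +8·20° lon, +9·10° lat → SW at lon -20°, lat 0°.
Square 5, 2: +5·2° lon, +2·1° lat → SW at lon -10°, lat 2°.
Subsquare t=19, x=23: +19·0.0833333° lon, +23·0.0416667° lat → SW at lon -8.41667°, lat 2.95833°.
Extended square 2, 6: +2·0.00833333° lon, +6·0.00416667° lat → SW at lon -8.4°, lat 2.98333°.
Cell spans 0.00833333° lon × 0.00416667° lat. Centre is SW corner plus half of each.
latitude 2.98542, longitude -8.39583.

2.98542, -8.39583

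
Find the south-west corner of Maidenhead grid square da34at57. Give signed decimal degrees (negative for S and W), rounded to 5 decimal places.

-85.17917, -113.95833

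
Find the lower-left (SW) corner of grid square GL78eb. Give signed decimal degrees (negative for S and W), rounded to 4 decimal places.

28.0417, -45.6667

Field G=6, L=11: +6·20° lon, +11·10° lat → SW at lon -60°, lat 20°.
Square 7, 8: +7·2° lon, +8·1° lat → SW at lon -46°, lat 28°.
Subsquare e=4, b=1: +4·0.0833333° lon, +1·0.0416667° lat → SW at lon -45.6667°, lat 28.0417°.
latitude 28.0417, longitude -45.6667.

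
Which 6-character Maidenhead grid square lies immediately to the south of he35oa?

Latitude subsquare a = 0; −1 → -1, wraps to 23 = x, carry into square.
Latitude square 5; −1 → 4.
The longitude characters are unchanged.

HE34ox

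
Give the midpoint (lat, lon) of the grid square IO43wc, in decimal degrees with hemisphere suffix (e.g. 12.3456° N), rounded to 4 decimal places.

53.1042° N, 10.1250° W

Field I=8, O=14: +8·20° lon, +14·10° lat → SW at lon -20°, lat 50°.
Square 4, 3: +4·2° lon, +3·1° lat → SW at lon -12°, lat 53°.
Subsquare w=22, c=2: +22·0.0833333° lon, +2·0.0416667° lat → SW at lon -10.1667°, lat 53.0833°.
Cell spans 0.0833333° lon × 0.0416667° lat. Centre is SW corner plus half of each.
latitude 53.1042° N, longitude 10.1250° W.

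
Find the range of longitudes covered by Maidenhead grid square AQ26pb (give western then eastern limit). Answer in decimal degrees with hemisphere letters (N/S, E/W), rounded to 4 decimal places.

174.7500° W, 174.6667° W

Field A=0, Q=16: +0·20° lon, +16·10° lat → SW at lon -180°, lat 70°.
Square 2, 6: +2·2° lon, +6·1° lat → SW at lon -176°, lat 76°.
Subsquare p=15, b=1: +15·0.0833333° lon, +1·0.0416667° lat → SW at lon -174.75°, lat 76.0417°.
Cell spans 0.0833333° lon × 0.0416667° lat.
west 174.7500° W, east 174.6667° W.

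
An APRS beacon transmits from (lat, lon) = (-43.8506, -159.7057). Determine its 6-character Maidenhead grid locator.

Offset from 180°W / 90°S: lon 20.2943°, lat 46.1494°.
Field: 20.2943/20 → 1 → B, 46.1494/10 → 4 → E; chars BE.
Square: 0.2943/2 → 0, 6.1494/1 → 6; chars 06.
Subsquare: 0.2943/0.0833333 → 3 → d, 0.1494/0.0416667 → 3 → d; chars dd.

BE06dd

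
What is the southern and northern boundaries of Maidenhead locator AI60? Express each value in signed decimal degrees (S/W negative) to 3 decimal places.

-10.000, -9.000

Field A=0, I=8: +0·20° lon, +8·10° lat → SW at lon -180°, lat -10°.
Square 6, 0: +6·2° lon, +0·1° lat → SW at lon -168°, lat -10°.
Cell spans 2° lon × 1° lat.
south -10.000, north -9.000.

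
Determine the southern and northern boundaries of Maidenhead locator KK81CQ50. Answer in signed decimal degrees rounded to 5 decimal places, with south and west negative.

11.66667, 11.67083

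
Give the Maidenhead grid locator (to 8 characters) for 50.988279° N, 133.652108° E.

Add 180° to longitude and 90° to latitude: 313.65211, 140.98828.
Field: 313.65211/20 → 15 → P, 140.98828/10 → 14 → O; chars PO.
Square: 13.65211/2 → 6, 0.98828/1 → 0; chars 60.
Subsquare: 1.65211/0.0833333 → 19 → t, 0.98828/0.0416667 → 23 → x; chars tx.
Extended square: 0.06877/0.00833333 → 8, 0.02995/0.00416667 → 7; chars 87.

PO60tx87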